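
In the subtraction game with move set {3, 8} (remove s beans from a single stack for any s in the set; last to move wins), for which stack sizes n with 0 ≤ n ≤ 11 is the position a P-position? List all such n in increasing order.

0, 1, 2, 6, 7, 11

Grundy values for subtraction set {3, 8}:
g(0) = mex{} = 0
g(1) = mex{} = 0
g(2) = mex{} = 0
g(3) = mex{0} = 1
g(4) = mex{0} = 1
g(5) = mex{0} = 1
g(6) = mex{1} = 0
g(7) = mex{1} = 0
g(8) = mex{0,1} = 2
g(9) = mex{0} = 1
g(10) = mex{0} = 1
g(11) = mex{1,2} = 0
The P-positions (g = 0) in 0..11 are 0, 1, 2, 6, 7, 11.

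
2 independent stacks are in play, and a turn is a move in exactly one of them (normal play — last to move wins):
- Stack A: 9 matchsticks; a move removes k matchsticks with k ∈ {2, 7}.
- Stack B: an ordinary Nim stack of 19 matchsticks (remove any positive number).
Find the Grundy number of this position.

Grundy values for stack A (subtraction set {2, 7}):
k:     0  1  2  3  4  5  6  7  8  9
g(k):  0  0  1  1  0  0  1  1  2  0
So g(9) = 0.
Stack B is a plain Nim stack of size 19, so its Grundy value is 19.
By the Sprague-Grundy theorem, the Grundy value of a sum of independent games is the XOR of the component values.
Combined value = 0 XOR 19 = 19.

19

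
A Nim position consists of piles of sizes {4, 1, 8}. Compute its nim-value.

Write each in binary and XOR column by column:
  0100  (4)
  0001  (1)
  1000  (8)
  ----
  1101  (13)

13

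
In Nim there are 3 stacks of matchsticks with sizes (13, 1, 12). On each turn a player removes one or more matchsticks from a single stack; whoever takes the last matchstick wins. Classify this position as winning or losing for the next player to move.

Losing position

Write each in binary and XOR column by column:
  1101  (13)
  0001  (1)
  1100  (12)
  ----
  0000  (0)
The nim-sum is 0, so this is a P-position: the player to move is in a losing position under optimal play.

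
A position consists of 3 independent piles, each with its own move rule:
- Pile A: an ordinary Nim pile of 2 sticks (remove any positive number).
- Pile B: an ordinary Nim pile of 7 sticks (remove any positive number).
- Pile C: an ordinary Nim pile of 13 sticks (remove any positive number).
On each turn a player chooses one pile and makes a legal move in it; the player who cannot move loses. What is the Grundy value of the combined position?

Pile A is a plain Nim pile of size 2, so its Grundy value is 2.
Pile B is a plain Nim pile of size 7, so its Grundy value is 7.
Pile C is a plain Nim pile of size 13, so its Grundy value is 13.
The value of a disjunctive sum is the nim-sum of the parts.
Combined value = 2 ⊕ 7 ⊕ 13 = 8.

8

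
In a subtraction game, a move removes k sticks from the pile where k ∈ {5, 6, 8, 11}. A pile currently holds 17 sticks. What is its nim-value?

0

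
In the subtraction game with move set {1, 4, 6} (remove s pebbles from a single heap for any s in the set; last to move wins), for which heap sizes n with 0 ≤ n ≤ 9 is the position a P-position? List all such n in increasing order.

0, 2, 5, 7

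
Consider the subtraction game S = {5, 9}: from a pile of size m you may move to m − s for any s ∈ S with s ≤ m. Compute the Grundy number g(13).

Build the Grundy sequence with g(k) = mex{g(k−s) : s ∈ {5, 9}, s ≤ k}:
g(0) = mex{} = 0
g(1) = mex{} = 0
g(2) = mex{} = 0
g(3) = mex{} = 0
g(4) = mex{} = 0
g(5) = mex{0} = 1
g(6) = mex{0} = 1
g(7) = mex{0} = 1
g(8) = mex{0} = 1
g(9) = mex{0} = 1
g(10) = mex{0,1} = 2
g(11) = mex{0,1} = 2
g(12) = mex{0,1} = 2
g(13) = mex{0,1} = 2
So g(13) = 2.

2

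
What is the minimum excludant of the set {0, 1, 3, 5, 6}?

The values 0, 1 are all present; 2 is the first non-negative integer missing from the set.

2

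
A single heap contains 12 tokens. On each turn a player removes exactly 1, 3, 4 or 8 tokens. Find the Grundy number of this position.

3

Build the Grundy sequence with g(k) = mex{g(k−s) : s ∈ {1, 3, 4, 8}, s ≤ k}:
k:     0  1  2  3  4  5  6  7  8  9 10 11 12
g(k):  0  1  0  1  2  3  2  0  1  0  1  2  3
So g(12) = 3.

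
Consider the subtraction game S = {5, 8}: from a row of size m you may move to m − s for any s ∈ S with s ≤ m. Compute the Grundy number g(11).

Grundy values for subtraction set {5, 8}:
k:     0  1  2  3  4  5  6  7  8  9 10 11
g(k):  0  0  0  0  0  1  1  1  1  1  2  2
So g(11) = 2.

2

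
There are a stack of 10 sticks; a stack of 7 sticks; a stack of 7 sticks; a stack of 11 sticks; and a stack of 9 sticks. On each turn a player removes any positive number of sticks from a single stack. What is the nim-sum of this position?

In binary:
  1010  (10)
  0111  (7)
  0111  (7)
  1011  (11)
  1001  (9)
  ----
  1000  (8)

8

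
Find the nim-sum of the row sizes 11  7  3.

15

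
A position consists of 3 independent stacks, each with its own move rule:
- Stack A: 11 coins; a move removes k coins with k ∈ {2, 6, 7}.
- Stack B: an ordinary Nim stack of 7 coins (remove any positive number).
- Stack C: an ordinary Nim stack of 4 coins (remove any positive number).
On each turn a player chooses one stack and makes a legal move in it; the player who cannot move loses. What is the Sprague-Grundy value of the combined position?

2

Build the Grundy sequence for stack A with g(k) = mex{g(k−s) : s ∈ {2, 6, 7}, s ≤ k}:
g(0) = mex{} = 0
g(1) = mex{} = 0
g(2) = mex{0} = 1
g(3) = mex{0} = 1
g(4) = mex{1} = 0
g(5) = mex{1} = 0
g(6) = mex{0} = 1
g(7) = mex{0} = 1
g(8) = mex{0,1} = 2
g(9) = mex{1} = 0
g(10) = mex{0,1,2} = 3
g(11) = mex{0} = 1
So g(11) = 1.
Stack B is a plain Nim stack of size 7, so its Grundy value is 7.
Stack C is a plain Nim stack of size 4, so its Grundy value is 4.
The value of a disjunctive sum is the nim-sum of the parts.
Combined value = 1 XOR 7 XOR 4 = 2.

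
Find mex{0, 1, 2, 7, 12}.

3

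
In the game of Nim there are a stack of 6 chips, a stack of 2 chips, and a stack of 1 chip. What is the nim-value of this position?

Compute the nim-sum pairwise:
6 ⊕ 2 = 4
4 ⊕ 1 = 5

5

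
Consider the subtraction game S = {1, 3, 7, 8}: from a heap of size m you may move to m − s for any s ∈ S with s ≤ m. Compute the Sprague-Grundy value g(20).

1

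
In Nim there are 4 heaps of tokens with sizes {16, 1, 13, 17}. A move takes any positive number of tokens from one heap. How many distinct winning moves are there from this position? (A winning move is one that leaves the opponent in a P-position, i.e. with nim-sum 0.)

Write each in binary and XOR column by column:
  10000  (16)
  00001  (1)
  01101  (13)
  10001  (17)
  -----
  01101  (13)
The overall nim-sum is X = 13. A heap of size p has a winning move iff p XOR X < p (reduce it to p XOR X).
  16: 16 XOR 13 = 29 ≥ 16 — no move.
  1: 1 XOR 13 = 12 ≥ 1 — no move.
  13: 13 XOR 13 = 0 < 13 — winning move (to 0).
  17: 17 XOR 13 = 28 ≥ 17 — no move.
That gives 1 winning move.

1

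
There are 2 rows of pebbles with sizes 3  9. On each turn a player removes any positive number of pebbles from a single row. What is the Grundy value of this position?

10

Nim-sum: 3 ⊕ 9 = 10.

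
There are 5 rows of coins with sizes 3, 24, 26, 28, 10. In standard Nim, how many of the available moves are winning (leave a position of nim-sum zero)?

3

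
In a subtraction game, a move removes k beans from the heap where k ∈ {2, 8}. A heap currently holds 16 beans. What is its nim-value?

Compute g(0), g(1), … for moves {2, 8}:
k:     0  1  2  3  4  5  6  7  8  9 10 11 12 13 14 15 16
g(k):  0  0  1  1  0  0  1  1  2  2  0  0  1  1  0  0  1
So g(16) = 1.

1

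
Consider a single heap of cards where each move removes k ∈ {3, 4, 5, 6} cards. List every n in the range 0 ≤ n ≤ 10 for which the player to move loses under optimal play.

Build the Grundy sequence with g(k) = mex{g(k−s) : s ∈ {3, 4, 5, 6}, s ≤ k}:
g(0) = mex{} = 0
g(1) = mex{} = 0
g(2) = mex{} = 0
g(3) = mex{0} = 1
g(4) = mex{0} = 1
g(5) = mex{0} = 1
g(6) = mex{0,1} = 2
g(7) = mex{0,1} = 2
g(8) = mex{0,1} = 2
g(9) = mex{1,2} = 0
g(10) = mex{1,2} = 0
The P-positions (g = 0) in 0..10 are 0, 1, 2, 9, 10.

0, 1, 2, 9, 10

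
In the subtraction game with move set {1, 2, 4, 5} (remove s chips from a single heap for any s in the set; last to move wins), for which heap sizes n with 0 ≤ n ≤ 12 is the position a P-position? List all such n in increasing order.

0, 3, 6, 9, 12

Compute g(0), g(1), … for moves {1, 2, 4, 5}:
g(0) = mex{} = 0
g(1) = mex{0} = 1
g(2) = mex{0,1} = 2
g(3) = mex{1,2} = 0
g(4) = mex{0,2} = 1
g(5) = mex{0,1} = 2
g(6) = mex{1,2} = 0
g(7) = mex{0,2} = 1
g(8) = mex{0,1} = 2
g(9) = mex{1,2} = 0
g(10) = mex{0,2} = 1
g(11) = mex{0,1} = 2
g(12) = mex{1,2} = 0
The P-positions (g = 0) in 0..12 are 0, 3, 6, 9, 12.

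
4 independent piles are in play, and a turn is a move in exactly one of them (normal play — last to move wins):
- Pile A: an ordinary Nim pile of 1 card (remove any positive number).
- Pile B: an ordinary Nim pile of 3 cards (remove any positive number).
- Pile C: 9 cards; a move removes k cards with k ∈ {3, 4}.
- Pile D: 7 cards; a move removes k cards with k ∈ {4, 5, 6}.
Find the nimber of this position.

3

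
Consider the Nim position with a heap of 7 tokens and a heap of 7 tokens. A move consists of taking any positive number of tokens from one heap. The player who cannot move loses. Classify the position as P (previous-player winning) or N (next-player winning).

In binary:
  111  (7)
  111  (7)
  ---
  000  (0)
The nim-sum is 0, so this is a P-position: the player to move is in a losing position under optimal play.

P-position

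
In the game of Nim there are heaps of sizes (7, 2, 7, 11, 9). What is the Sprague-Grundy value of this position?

Nim-sum: 7 ⊕ 2 ⊕ 7 ⊕ 11 ⊕ 9 = 0.

0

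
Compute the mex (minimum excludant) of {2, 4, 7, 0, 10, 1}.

3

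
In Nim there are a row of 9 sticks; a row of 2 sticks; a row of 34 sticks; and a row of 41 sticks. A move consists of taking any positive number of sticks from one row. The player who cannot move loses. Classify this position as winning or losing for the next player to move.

Compute the nim-sum pairwise:
9 XOR 2 = 11
11 XOR 34 = 41
41 XOR 41 = 0
The nim-sum is 0, so this is a P-position: the player to move is in a losing position under optimal play.

Losing position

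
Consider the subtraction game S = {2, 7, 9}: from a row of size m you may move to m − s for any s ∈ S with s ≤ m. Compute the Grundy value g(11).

3

Grundy values for subtraction set {2, 7, 9}:
g(0) = mex{} = 0
g(1) = mex{} = 0
g(2) = mex{0} = 1
g(3) = mex{0} = 1
g(4) = mex{1} = 0
g(5) = mex{1} = 0
g(6) = mex{0} = 1
g(7) = mex{0} = 1
g(8) = mex{0,1} = 2
g(9) = mex{0,1} = 2
g(10) = mex{0,1,2} = 3
g(11) = mex{0,1,2} = 3
So g(11) = 3.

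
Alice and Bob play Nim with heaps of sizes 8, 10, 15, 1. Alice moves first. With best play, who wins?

Nim-sum: 8 ^ 10 ^ 15 ^ 1 = 12.
The nim-sum is 12 ≠ 0, so this is an N-position: the player to move can win; Alice has a winning move.

Alice wins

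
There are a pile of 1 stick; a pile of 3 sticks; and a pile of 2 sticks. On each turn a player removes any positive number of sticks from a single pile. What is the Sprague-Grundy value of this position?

Nim-sum: 1 ⊕ 3 ⊕ 2 = 0.

0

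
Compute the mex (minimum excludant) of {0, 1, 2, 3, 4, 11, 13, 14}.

5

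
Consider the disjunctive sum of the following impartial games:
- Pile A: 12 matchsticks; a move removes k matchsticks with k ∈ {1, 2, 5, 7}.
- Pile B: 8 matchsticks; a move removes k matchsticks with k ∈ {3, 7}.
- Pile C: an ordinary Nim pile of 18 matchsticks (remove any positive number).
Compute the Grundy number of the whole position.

16

For pile A, compute g(0), g(1), … with moves {1, 2, 5, 7}:
k:     0  1  2  3  4  5  6  7  8  9 10 11 12
g(k):  0  1  2  0  1  2  0  1  2  0  1  2  0
So g(12) = 0.
Build the Grundy sequence for pile B with g(k) = mex{g(k−s) : s ∈ {3, 7}, s ≤ k}:
k:     0  1  2  3  4  5  6  7  8
g(k):  0  0  0  1  1  1  0  2  2
So g(8) = 2.
Pile C is a plain Nim pile of size 18, so its Grundy value is 18.
By the Sprague-Grundy theorem, the Grundy value of a sum of independent games is the XOR of the component values.
Combined value = 0 ⊕ 2 ⊕ 18 = 16.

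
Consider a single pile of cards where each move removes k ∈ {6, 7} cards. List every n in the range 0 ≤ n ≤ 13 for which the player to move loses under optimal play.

Compute g(0), g(1), … for moves {6, 7}:
g(0) = mex{} = 0
g(1) = mex{} = 0
g(2) = mex{} = 0
g(3) = mex{} = 0
g(4) = mex{} = 0
g(5) = mex{} = 0
g(6) = mex{0} = 1
g(7) = mex{0} = 1
g(8) = mex{0} = 1
g(9) = mex{0} = 1
g(10) = mex{0} = 1
g(11) = mex{0} = 1
g(12) = mex{0,1} = 2
g(13) = mex{1} = 0
The P-positions (g = 0) in 0..13 are 0, 1, 2, 3, 4, 5, 13.

0, 1, 2, 3, 4, 5, 13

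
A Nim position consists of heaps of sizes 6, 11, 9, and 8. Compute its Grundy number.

Nim-sum: 6 ⊕ 11 ⊕ 9 ⊕ 8 = 12.

12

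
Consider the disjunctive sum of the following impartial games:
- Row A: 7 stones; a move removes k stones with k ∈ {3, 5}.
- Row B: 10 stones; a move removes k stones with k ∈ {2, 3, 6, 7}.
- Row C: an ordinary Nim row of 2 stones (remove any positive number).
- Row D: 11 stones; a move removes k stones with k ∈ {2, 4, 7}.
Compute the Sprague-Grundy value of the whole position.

1

Build the Grundy sequence for row A with g(k) = mex{g(k−s) : s ∈ {3, 5}, s ≤ k}:
g(0) = mex{} = 0
g(1) = mex{} = 0
g(2) = mex{} = 0
g(3) = mex{0} = 1
g(4) = mex{0} = 1
g(5) = mex{0} = 1
g(6) = mex{0,1} = 2
g(7) = mex{0,1} = 2
So g(7) = 2.
For row B, compute g(0), g(1), … with moves {2, 3, 6, 7}:
g(0) = mex{} = 0
g(1) = mex{} = 0
g(2) = mex{0} = 1
g(3) = mex{0} = 1
g(4) = mex{0,1} = 2
g(5) = mex{1} = 0
g(6) = mex{0,1,2} = 3
g(7) = mex{0,2} = 1
g(8) = mex{0,1,3} = 2
g(9) = mex{1,3} = 0
g(10) = mex{1,2} = 0
So g(10) = 0.
Row C is a plain Nim row of size 2, so its Grundy value is 2.
Build the Grundy sequence for row D with g(k) = mex{g(k−s) : s ∈ {2, 4, 7}, s ≤ k}:
g(0) = mex{} = 0
g(1) = mex{} = 0
g(2) = mex{0} = 1
g(3) = mex{0} = 1
g(4) = mex{0,1} = 2
g(5) = mex{0,1} = 2
g(6) = mex{1,2} = 0
g(7) = mex{0,1,2} = 3
g(8) = mex{0,2} = 1
g(9) = mex{1,2,3} = 0
g(10) = mex{0,1} = 2
g(11) = mex{0,2,3} = 1
So g(11) = 1.
The value of a disjunctive sum is the nim-sum of the parts.
Combined value = 2 XOR 0 XOR 2 XOR 1 = 1.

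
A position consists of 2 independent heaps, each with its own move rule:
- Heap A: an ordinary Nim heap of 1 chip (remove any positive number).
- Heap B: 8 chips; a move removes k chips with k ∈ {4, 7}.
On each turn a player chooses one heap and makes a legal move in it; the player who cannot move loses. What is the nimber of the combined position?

Heap A is a plain Nim heap of size 1, so its Grundy value is 1.
Build the Grundy sequence for heap B with g(k) = mex{g(k−s) : s ∈ {4, 7}, s ≤ k}:
g(0) = mex{} = 0
g(1) = mex{} = 0
g(2) = mex{} = 0
g(3) = mex{} = 0
g(4) = mex{0} = 1
g(5) = mex{0} = 1
g(6) = mex{0} = 1
g(7) = mex{0} = 1
g(8) = mex{0,1} = 2
So g(8) = 2.
The value of a disjunctive sum is the nim-sum of the parts.
Combined value = 1 ⊕ 2 = 3.

3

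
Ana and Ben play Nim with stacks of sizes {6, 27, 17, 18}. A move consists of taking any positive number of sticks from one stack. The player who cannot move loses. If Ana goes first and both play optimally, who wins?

Bitwise XOR of the heap sizes:
  00110  (6)
  11011  (27)
  10001  (17)
  10010  (18)
  -----
  11110  (30)
The nim-sum is 30 ≠ 0, so this is an N-position: the player to move can win; Ana has a winning move.

Ana wins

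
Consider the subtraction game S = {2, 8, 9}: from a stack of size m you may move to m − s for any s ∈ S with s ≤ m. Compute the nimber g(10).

Grundy values for subtraction set {2, 8, 9}:
k:     0  1  2  3  4  5  6  7  8  9 10
g(k):  0  0  1  1  0  0  1  1  2  2  3
So g(10) = 3.

3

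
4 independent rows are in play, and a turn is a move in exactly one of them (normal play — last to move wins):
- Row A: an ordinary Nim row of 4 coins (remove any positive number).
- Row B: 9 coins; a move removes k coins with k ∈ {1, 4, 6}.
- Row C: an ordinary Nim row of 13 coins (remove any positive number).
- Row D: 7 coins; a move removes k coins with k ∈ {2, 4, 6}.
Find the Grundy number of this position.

8

Row A is a plain Nim row of size 4, so its Grundy value is 4.
For row B, compute g(0), g(1), … with moves {1, 4, 6}:
g(0) = mex{} = 0
g(1) = mex{0} = 1
g(2) = mex{1} = 0
g(3) = mex{0} = 1
g(4) = mex{0,1} = 2
g(5) = mex{1,2} = 0
g(6) = mex{0} = 1
g(7) = mex{1} = 0
g(8) = mex{0,2} = 1
g(9) = mex{0,1} = 2
So g(9) = 2.
Row C is a plain Nim row of size 13, so its Grundy value is 13.
For row D, compute g(0), g(1), … with moves {2, 4, 6}:
k:     0  1  2  3  4  5  6  7
g(k):  0  0  1  1  2  2  3  3
So g(7) = 3.
By the Sprague-Grundy theorem, the Grundy value of a sum of independent games is the XOR of the component values.
Combined value = 4 ⊕ 2 ⊕ 13 ⊕ 3 = 8.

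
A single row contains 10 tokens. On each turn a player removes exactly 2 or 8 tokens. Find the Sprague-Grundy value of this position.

0

Build the Grundy sequence with g(k) = mex{g(k−s) : s ∈ {2, 8}, s ≤ k}:
g(0) = mex{} = 0
g(1) = mex{} = 0
g(2) = mex{0} = 1
g(3) = mex{0} = 1
g(4) = mex{1} = 0
g(5) = mex{1} = 0
g(6) = mex{0} = 1
g(7) = mex{0} = 1
g(8) = mex{0,1} = 2
g(9) = mex{0,1} = 2
g(10) = mex{1,2} = 0
So g(10) = 0.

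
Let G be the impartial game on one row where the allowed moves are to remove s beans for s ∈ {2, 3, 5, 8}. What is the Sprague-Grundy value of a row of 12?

4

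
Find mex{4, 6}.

0

0 is not in the set, so the mex is 0.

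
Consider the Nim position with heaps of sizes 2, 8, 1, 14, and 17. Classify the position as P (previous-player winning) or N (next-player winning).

N-position

Bitwise XOR of the heap sizes:
  00010  (2)
  01000  (8)
  00001  (1)
  01110  (14)
  10001  (17)
  -----
  10100  (20)
The nim-sum is 20 ≠ 0, so this is an N-position: the player to move can win.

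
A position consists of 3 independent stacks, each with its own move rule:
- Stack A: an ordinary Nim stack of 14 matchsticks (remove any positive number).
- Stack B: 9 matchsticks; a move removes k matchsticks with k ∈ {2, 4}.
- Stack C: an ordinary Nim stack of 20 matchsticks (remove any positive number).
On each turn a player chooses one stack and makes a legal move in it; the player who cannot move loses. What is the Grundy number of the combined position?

Stack A is a plain Nim stack of size 14, so its Grundy value is 14.
For stack B, compute g(0), g(1), … with moves {2, 4}:
g(0) = mex{} = 0
g(1) = mex{} = 0
g(2) = mex{0} = 1
g(3) = mex{0} = 1
g(4) = mex{0,1} = 2
g(5) = mex{0,1} = 2
g(6) = mex{1,2} = 0
g(7) = mex{1,2} = 0
g(8) = mex{0,2} = 1
g(9) = mex{0,2} = 1
So g(9) = 1.
Stack C is a plain Nim stack of size 20, so its Grundy value is 20.
By the Sprague-Grundy theorem, the Grundy value of a sum of independent games is the XOR of the component values.
Combined value = 14 ⊕ 1 ⊕ 20 = 27.

27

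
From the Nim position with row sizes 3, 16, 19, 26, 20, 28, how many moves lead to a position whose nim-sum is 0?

5

In binary:
  00011  (3)
  10000  (16)
  10011  (19)
  11010  (26)
  10100  (20)
  11100  (28)
  -----
  10010  (18)
The overall nim-sum is X = 18. A row of size p has a winning move iff p XOR X < p (reduce it to p XOR X).
  3: 3 XOR 18 = 17 ≥ 3 — no move.
  16: 16 XOR 18 = 2 < 16 — winning move (to 2).
  19: 19 XOR 18 = 1 < 19 — winning move (to 1).
  26: 26 XOR 18 = 8 < 26 — winning move (to 8).
  20: 20 XOR 18 = 6 < 20 — winning move (to 6).
  28: 28 XOR 18 = 14 < 28 — winning move (to 14).
That gives 5 winning moves.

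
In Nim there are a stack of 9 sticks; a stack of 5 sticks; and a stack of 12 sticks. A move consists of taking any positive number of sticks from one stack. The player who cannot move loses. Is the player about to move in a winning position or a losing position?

Losing position

Compute the nim-sum pairwise:
9 ^ 5 = 12
12 ^ 12 = 0
The nim-sum is 0, so this is a P-position: the player to move is in a losing position under optimal play.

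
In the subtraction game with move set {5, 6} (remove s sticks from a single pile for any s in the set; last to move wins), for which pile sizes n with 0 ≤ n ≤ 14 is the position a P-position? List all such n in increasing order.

0, 1, 2, 3, 4, 11, 12, 13, 14

Build the Grundy sequence with g(k) = mex{g(k−s) : s ∈ {5, 6}, s ≤ k}:
k:     0  1  2  3  4  5  6  7  8  9 10 11 12 13 14
g(k):  0  0  0  0  0  1  1  1  1  1  2  0  0  0  0
The P-positions (g = 0) in 0..14 are 0, 1, 2, 3, 4, 11, 12, 13, 14.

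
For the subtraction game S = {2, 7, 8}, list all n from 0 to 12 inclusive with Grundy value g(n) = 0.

0, 1, 4, 5, 10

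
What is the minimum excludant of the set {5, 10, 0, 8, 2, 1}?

3

The values 0, 1, 2 are all present; 3 is the first non-negative integer missing from the set.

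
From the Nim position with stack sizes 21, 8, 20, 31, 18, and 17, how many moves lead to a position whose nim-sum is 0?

Compute the nim-sum pairwise:
21 ⊕ 8 = 29
29 ⊕ 20 = 9
9 ⊕ 31 = 22
22 ⊕ 18 = 4
4 ⊕ 17 = 21
The overall nim-sum is X = 21. A stack of size p has a winning move iff p XOR X < p (reduce it to p XOR X).
  21: 21 XOR 21 = 0 < 21 — winning move (to 0).
  8: 8 XOR 21 = 29 ≥ 8 — no move.
  20: 20 XOR 21 = 1 < 20 — winning move (to 1).
  31: 31 XOR 21 = 10 < 31 — winning move (to 10).
  18: 18 XOR 21 = 7 < 18 — winning move (to 7).
  17: 17 XOR 21 = 4 < 17 — winning move (to 4).
That gives 5 winning moves.

5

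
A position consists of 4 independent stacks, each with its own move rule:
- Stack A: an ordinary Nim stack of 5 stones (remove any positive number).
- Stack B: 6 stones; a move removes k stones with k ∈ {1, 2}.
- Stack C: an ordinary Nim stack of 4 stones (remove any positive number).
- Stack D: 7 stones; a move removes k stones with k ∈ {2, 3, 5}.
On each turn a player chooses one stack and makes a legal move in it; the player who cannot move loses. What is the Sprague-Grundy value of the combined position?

1

Stack A is a plain Nim stack of size 5, so its Grundy value is 5.
For stack B, compute g(0), g(1), … with moves {1, 2}:
g(0) = mex{} = 0
g(1) = mex{0} = 1
g(2) = mex{0,1} = 2
g(3) = mex{1,2} = 0
g(4) = mex{0,2} = 1
g(5) = mex{0,1} = 2
g(6) = mex{1,2} = 0
So g(6) = 0.
Stack C is a plain Nim stack of size 4, so its Grundy value is 4.
Build the Grundy sequence for stack D with g(k) = mex{g(k−s) : s ∈ {2, 3, 5}, s ≤ k}:
g(0) = mex{} = 0
g(1) = mex{} = 0
g(2) = mex{0} = 1
g(3) = mex{0} = 1
g(4) = mex{0,1} = 2
g(5) = mex{0,1} = 2
g(6) = mex{0,1,2} = 3
g(7) = mex{1,2} = 0
So g(7) = 0.
The value of a disjunctive sum is the nim-sum of the parts.
Combined value = 5 XOR 0 XOR 4 XOR 0 = 1.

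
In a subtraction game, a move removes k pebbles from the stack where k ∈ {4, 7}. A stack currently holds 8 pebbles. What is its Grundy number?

Grundy values for subtraction set {4, 7}:
g(0) = mex{} = 0
g(1) = mex{} = 0
g(2) = mex{} = 0
g(3) = mex{} = 0
g(4) = mex{0} = 1
g(5) = mex{0} = 1
g(6) = mex{0} = 1
g(7) = mex{0} = 1
g(8) = mex{0,1} = 2
So g(8) = 2.

2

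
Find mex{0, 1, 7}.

2

The values 0, 1 are all present; 2 is the first non-negative integer missing from the set.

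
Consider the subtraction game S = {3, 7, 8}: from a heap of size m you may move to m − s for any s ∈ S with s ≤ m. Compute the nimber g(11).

Build the Grundy sequence with g(k) = mex{g(k−s) : s ∈ {3, 7, 8}, s ≤ k}:
g(0) = mex{} = 0
g(1) = mex{} = 0
g(2) = mex{} = 0
g(3) = mex{0} = 1
g(4) = mex{0} = 1
g(5) = mex{0} = 1
g(6) = mex{1} = 0
g(7) = mex{0,1} = 2
g(8) = mex{0,1} = 2
g(9) = mex{0} = 1
g(10) = mex{0,1,2} = 3
g(11) = mex{1,2} = 0
So g(11) = 0.

0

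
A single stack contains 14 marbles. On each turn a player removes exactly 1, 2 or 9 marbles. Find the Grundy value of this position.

1

Build the Grundy sequence with g(k) = mex{g(k−s) : s ∈ {1, 2, 9}, s ≤ k}:
k:     0  1  2  3  4  5  6  7  8  9 10 11 12 13 14
g(k):  0  1  2  0  1  2  0  1  2  3  0  1  2  0  1
So g(14) = 1.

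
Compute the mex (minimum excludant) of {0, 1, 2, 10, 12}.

3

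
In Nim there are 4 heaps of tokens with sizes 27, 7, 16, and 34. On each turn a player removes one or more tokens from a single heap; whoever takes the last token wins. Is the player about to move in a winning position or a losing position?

Nim-sum: 27 ^ 7 ^ 16 ^ 34 = 46.
The nim-sum is 46 ≠ 0, so this is an N-position: the player to move can win.

Winning position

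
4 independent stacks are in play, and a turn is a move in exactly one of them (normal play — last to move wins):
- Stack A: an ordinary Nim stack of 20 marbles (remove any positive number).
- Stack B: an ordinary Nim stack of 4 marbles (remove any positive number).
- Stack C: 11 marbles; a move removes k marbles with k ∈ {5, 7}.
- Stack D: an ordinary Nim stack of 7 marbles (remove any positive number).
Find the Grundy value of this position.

21

Stack A is a plain Nim stack of size 20, so its Grundy value is 20.
Stack B is a plain Nim stack of size 4, so its Grundy value is 4.
Build the Grundy sequence for stack C with g(k) = mex{g(k−s) : s ∈ {5, 7}, s ≤ k}:
g(0) = mex{} = 0
g(1) = mex{} = 0
g(2) = mex{} = 0
g(3) = mex{} = 0
g(4) = mex{} = 0
g(5) = mex{0} = 1
g(6) = mex{0} = 1
g(7) = mex{0} = 1
g(8) = mex{0} = 1
g(9) = mex{0} = 1
g(10) = mex{0,1} = 2
g(11) = mex{0,1} = 2
So g(11) = 2.
Stack D is a plain Nim stack of size 7, so its Grundy value is 7.
The value of a disjunctive sum is the nim-sum of the parts.
Combined value = 20 XOR 4 XOR 2 XOR 7 = 21.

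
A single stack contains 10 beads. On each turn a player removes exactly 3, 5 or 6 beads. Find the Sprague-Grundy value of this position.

Grundy values for subtraction set {3, 5, 6}:
g(0) = mex{} = 0
g(1) = mex{} = 0
g(2) = mex{} = 0
g(3) = mex{0} = 1
g(4) = mex{0} = 1
g(5) = mex{0} = 1
g(6) = mex{0,1} = 2
g(7) = mex{0,1} = 2
g(8) = mex{0,1} = 2
g(9) = mex{1,2} = 0
g(10) = mex{1,2} = 0
So g(10) = 0.

0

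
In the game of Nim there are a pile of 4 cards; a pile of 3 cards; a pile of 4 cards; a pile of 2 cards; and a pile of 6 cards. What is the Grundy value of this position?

7

Nim-sum: 4 ⊕ 3 ⊕ 4 ⊕ 2 ⊕ 6 = 7.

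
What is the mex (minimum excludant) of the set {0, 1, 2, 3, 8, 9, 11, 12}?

The values 0, 1, 2, 3 are all present; 4 is the first non-negative integer missing from the set.

4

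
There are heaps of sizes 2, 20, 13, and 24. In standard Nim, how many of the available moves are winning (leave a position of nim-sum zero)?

1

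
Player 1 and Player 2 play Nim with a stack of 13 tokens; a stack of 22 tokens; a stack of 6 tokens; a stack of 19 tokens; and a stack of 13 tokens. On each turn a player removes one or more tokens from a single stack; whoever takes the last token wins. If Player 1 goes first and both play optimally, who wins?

Player 1 wins

Nim-sum: 13 ^ 22 ^ 6 ^ 19 ^ 13 = 3.
The nim-sum is 3 ≠ 0, so this is an N-position: the player to move can win; Player 1 has a winning move.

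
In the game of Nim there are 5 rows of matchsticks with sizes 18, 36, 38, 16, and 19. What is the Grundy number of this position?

Compute the nim-sum pairwise:
18 ⊕ 36 = 54
54 ⊕ 38 = 16
16 ⊕ 16 = 0
0 ⊕ 19 = 19

19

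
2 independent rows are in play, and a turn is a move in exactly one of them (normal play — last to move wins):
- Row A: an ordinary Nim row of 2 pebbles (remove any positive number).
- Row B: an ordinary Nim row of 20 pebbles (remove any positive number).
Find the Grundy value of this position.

22

Row A is a plain Nim row of size 2, so its Grundy value is 2.
Row B is a plain Nim row of size 20, so its Grundy value is 20.
By the Sprague-Grundy theorem, the Grundy value of a sum of independent games is the XOR of the component values.
Combined value = 2 XOR 20 = 22.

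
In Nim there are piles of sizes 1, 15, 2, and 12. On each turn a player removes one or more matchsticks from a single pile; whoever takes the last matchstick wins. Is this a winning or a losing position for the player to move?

Losing position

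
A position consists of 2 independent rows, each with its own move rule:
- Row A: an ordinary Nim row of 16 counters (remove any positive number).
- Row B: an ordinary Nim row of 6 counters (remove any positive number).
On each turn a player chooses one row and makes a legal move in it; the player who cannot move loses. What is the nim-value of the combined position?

22

Row A is a plain Nim row of size 16, so its Grundy value is 16.
Row B is a plain Nim row of size 6, so its Grundy value is 6.
The value of a disjunctive sum is the nim-sum of the parts.
Combined value = 16 ⊕ 6 = 22.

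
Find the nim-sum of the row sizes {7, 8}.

15

Write each in binary and XOR column by column:
  0111  (7)
  1000  (8)
  ----
  1111  (15)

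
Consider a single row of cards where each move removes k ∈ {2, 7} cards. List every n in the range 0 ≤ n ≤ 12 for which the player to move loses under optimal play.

0, 1, 4, 5, 9, 10

Compute g(0), g(1), … for moves {2, 7}:
g(0) = mex{} = 0
g(1) = mex{} = 0
g(2) = mex{0} = 1
g(3) = mex{0} = 1
g(4) = mex{1} = 0
g(5) = mex{1} = 0
g(6) = mex{0} = 1
g(7) = mex{0} = 1
g(8) = mex{0,1} = 2
g(9) = mex{1} = 0
g(10) = mex{1,2} = 0
g(11) = mex{0} = 1
g(12) = mex{0} = 1
The P-positions (g = 0) in 0..12 are 0, 1, 4, 5, 9, 10.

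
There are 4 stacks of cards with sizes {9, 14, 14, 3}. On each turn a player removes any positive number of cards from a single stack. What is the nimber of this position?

10

Compute the nim-sum pairwise:
9 ⊕ 14 = 7
7 ⊕ 14 = 9
9 ⊕ 3 = 10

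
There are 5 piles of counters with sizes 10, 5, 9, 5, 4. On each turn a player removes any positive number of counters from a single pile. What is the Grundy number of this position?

7

Nim-sum: 10 XOR 5 XOR 9 XOR 5 XOR 4 = 7.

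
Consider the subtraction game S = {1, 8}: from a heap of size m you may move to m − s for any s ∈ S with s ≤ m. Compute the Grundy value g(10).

Compute g(0), g(1), … for moves {1, 8}:
g(0) = mex{} = 0
g(1) = mex{0} = 1
g(2) = mex{1} = 0
g(3) = mex{0} = 1
g(4) = mex{1} = 0
g(5) = mex{0} = 1
g(6) = mex{1} = 0
g(7) = mex{0} = 1
g(8) = mex{0,1} = 2
g(9) = mex{1,2} = 0
g(10) = mex{0} = 1
So g(10) = 1.

1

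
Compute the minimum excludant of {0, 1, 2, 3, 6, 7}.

4

The values 0, 1, 2, 3 are all present; 4 is the first non-negative integer missing from the set.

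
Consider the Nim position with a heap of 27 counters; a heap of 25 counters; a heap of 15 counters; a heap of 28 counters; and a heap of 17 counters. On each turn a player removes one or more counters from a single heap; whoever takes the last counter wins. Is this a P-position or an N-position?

P-position

Compute the nim-sum pairwise:
27 ⊕ 25 = 2
2 ⊕ 15 = 13
13 ⊕ 28 = 17
17 ⊕ 17 = 0
The nim-sum is 0, so this is a P-position: the player to move is in a losing position under optimal play.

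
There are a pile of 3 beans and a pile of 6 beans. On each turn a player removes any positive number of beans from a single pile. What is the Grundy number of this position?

5

Compute the nim-sum pairwise:
3 ^ 6 = 5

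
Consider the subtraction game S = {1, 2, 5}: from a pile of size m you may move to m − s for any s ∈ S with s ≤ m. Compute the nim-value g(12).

0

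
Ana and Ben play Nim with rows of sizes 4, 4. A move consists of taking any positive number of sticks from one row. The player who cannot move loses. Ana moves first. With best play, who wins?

Write each in binary and XOR column by column:
  100  (4)
  100  (4)
  ---
  000  (0)
The nim-sum is 0, so this is a P-position: the player to move is in a losing position under optimal play; Ana is about to move from it and so loses — Ben wins.

Ben wins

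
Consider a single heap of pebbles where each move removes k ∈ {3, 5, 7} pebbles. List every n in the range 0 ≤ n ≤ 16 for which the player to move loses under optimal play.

Compute g(0), g(1), … for moves {3, 5, 7}:
k:     0  1  2  3  4  5  6  7  8  9 10 11 12 13 14 15 16
g(k):  0  0  0  1  1  1  2  2  2  3  0  0  0  1  1  1  2
The P-positions (g = 0) in 0..16 are 0, 1, 2, 10, 11, 12.

0, 1, 2, 10, 11, 12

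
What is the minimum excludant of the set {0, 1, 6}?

The values 0, 1 are all present; 2 is the first non-negative integer missing from the set.

2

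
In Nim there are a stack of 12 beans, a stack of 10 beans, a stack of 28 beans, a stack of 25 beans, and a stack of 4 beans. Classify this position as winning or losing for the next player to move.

Compute the nim-sum pairwise:
12 XOR 10 = 6
6 XOR 28 = 26
26 XOR 25 = 3
3 XOR 4 = 7
The nim-sum is 7 ≠ 0, so this is an N-position: the player to move can win.

Winning position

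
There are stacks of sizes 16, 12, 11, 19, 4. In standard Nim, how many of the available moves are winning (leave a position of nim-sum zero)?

0

Nim-sum: 16 ^ 12 ^ 11 ^ 19 ^ 4 = 0.
The nim-sum is already 0, so every move leaves a nonzero nim-sum — there are no winning moves.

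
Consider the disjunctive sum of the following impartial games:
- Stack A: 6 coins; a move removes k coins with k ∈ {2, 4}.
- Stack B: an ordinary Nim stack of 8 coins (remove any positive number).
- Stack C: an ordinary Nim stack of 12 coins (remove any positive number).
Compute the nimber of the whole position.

Build the Grundy sequence for stack A with g(k) = mex{g(k−s) : s ∈ {2, 4}, s ≤ k}:
g(0) = mex{} = 0
g(1) = mex{} = 0
g(2) = mex{0} = 1
g(3) = mex{0} = 1
g(4) = mex{0,1} = 2
g(5) = mex{0,1} = 2
g(6) = mex{1,2} = 0
So g(6) = 0.
Stack B is a plain Nim stack of size 8, so its Grundy value is 8.
Stack C is a plain Nim stack of size 12, so its Grundy value is 12.
By the Sprague-Grundy theorem, the Grundy value of a sum of independent games is the XOR of the component values.
Combined value = 0 XOR 8 XOR 12 = 4.

4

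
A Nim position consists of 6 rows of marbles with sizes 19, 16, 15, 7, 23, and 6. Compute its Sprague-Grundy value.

Bitwise XOR of the heap sizes:
  10011  (19)
  10000  (16)
  01111  (15)
  00111  (7)
  10111  (23)
  00110  (6)
  -----
  11010  (26)

26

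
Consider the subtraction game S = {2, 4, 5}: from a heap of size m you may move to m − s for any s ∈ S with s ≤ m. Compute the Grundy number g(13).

Build the Grundy sequence with g(k) = mex{g(k−s) : s ∈ {2, 4, 5}, s ≤ k}:
k:     0  1  2  3  4  5  6  7  8  9 10 11 12 13
g(k):  0  0  1  1  2  2  3  0  0  1  1  2  2  3
So g(13) = 3.

3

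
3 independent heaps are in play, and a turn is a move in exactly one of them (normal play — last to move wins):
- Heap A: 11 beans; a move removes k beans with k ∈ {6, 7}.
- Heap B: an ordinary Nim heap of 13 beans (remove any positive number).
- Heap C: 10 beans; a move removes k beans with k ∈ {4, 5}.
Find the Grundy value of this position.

12

Build the Grundy sequence for heap A with g(k) = mex{g(k−s) : s ∈ {6, 7}, s ≤ k}:
g(0) = mex{} = 0
g(1) = mex{} = 0
g(2) = mex{} = 0
g(3) = mex{} = 0
g(4) = mex{} = 0
g(5) = mex{} = 0
g(6) = mex{0} = 1
g(7) = mex{0} = 1
g(8) = mex{0} = 1
g(9) = mex{0} = 1
g(10) = mex{0} = 1
g(11) = mex{0} = 1
So g(11) = 1.
Heap B is a plain Nim heap of size 13, so its Grundy value is 13.
Grundy values for heap C (subtraction set {4, 5}):
k:     0  1  2  3  4  5  6  7  8  9 10
g(k):  0  0  0  0  1  1  1  1  2  0  0
So g(10) = 0.
The value of a disjunctive sum is the nim-sum of the parts.
Combined value = 1 ⊕ 13 ⊕ 0 = 12.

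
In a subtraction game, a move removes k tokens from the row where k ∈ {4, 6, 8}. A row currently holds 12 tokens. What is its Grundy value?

0

Grundy values for subtraction set {4, 6, 8}:
g(0) = mex{} = 0
g(1) = mex{} = 0
g(2) = mex{} = 0
g(3) = mex{} = 0
g(4) = mex{0} = 1
g(5) = mex{0} = 1
g(6) = mex{0} = 1
g(7) = mex{0} = 1
g(8) = mex{0,1} = 2
g(9) = mex{0,1} = 2
g(10) = mex{0,1} = 2
g(11) = mex{0,1} = 2
g(12) = mex{1,2} = 0
So g(12) = 0.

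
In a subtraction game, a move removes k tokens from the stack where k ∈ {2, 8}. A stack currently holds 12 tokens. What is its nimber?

Compute g(0), g(1), … for moves {2, 8}:
g(0) = mex{} = 0
g(1) = mex{} = 0
g(2) = mex{0} = 1
g(3) = mex{0} = 1
g(4) = mex{1} = 0
g(5) = mex{1} = 0
g(6) = mex{0} = 1
g(7) = mex{0} = 1
g(8) = mex{0,1} = 2
g(9) = mex{0,1} = 2
g(10) = mex{1,2} = 0
g(11) = mex{1,2} = 0
g(12) = mex{0} = 1
So g(12) = 1.

1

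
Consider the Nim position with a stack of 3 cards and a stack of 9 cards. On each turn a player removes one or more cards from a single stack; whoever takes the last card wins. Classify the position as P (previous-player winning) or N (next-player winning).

Nim-sum: 3 XOR 9 = 10.
The nim-sum is 10 ≠ 0, so this is an N-position: the player to move can win.

N-position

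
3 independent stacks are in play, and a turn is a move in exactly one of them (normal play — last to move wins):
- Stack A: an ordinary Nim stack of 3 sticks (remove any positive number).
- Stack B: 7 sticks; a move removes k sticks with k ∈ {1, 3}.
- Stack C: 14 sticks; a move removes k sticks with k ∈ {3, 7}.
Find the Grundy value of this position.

3

Stack A is a plain Nim stack of size 3, so its Grundy value is 3.
For stack B, compute g(0), g(1), … with moves {1, 3}:
k:     0  1  2  3  4  5  6  7
g(k):  0  1  0  1  0  1  0  1
So g(7) = 1.
For stack C, compute g(0), g(1), … with moves {3, 7}:
g(0) = mex{} = 0
g(1) = mex{} = 0
g(2) = mex{} = 0
g(3) = mex{0} = 1
g(4) = mex{0} = 1
g(5) = mex{0} = 1
g(6) = mex{1} = 0
g(7) = mex{0,1} = 2
g(8) = mex{0,1} = 2
g(9) = mex{0} = 1
g(10) = mex{1,2} = 0
g(11) = mex{1,2} = 0
g(12) = mex{1} = 0
g(13) = mex{0} = 1
g(14) = mex{0,2} = 1
So g(14) = 1.
The value of a disjunctive sum is the nim-sum of the parts.
Combined value = 3 ⊕ 1 ⊕ 1 = 3.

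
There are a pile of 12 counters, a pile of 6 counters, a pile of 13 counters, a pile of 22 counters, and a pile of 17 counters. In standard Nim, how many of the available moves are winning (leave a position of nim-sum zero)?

Write each in binary and XOR column by column:
  01100  (12)
  00110  (6)
  01101  (13)
  10110  (22)
  10001  (17)
  -----
  00000  (0)
The nim-sum is already 0, so every move leaves a nonzero nim-sum — there are no winning moves.

0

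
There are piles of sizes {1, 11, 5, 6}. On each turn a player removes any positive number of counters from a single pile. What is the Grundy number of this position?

9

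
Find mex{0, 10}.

0 is in the set but 1 is not, so the mex is 1.

1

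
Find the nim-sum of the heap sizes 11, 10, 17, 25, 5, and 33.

45

Write each in binary and XOR column by column:
  001011  (11)
  001010  (10)
  010001  (17)
  011001  (25)
  000101  (5)
  100001  (33)
  ------
  101101  (45)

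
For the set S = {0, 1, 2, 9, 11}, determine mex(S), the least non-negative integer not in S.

3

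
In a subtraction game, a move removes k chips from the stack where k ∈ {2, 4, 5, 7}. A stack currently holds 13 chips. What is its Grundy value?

Compute g(0), g(1), … for moves {2, 4, 5, 7}:
g(0) = mex{} = 0
g(1) = mex{} = 0
g(2) = mex{0} = 1
g(3) = mex{0} = 1
g(4) = mex{0,1} = 2
g(5) = mex{0,1} = 2
g(6) = mex{0,1,2} = 3
g(7) = mex{0,1,2} = 3
g(8) = mex{0,1,2,3} = 4
g(9) = mex{1,2,3} = 0
g(10) = mex{1,2,3,4} = 0
g(11) = mex{0,2,3} = 1
g(12) = mex{0,2,3,4} = 1
g(13) = mex{0,1,3,4} = 2
So g(13) = 2.

2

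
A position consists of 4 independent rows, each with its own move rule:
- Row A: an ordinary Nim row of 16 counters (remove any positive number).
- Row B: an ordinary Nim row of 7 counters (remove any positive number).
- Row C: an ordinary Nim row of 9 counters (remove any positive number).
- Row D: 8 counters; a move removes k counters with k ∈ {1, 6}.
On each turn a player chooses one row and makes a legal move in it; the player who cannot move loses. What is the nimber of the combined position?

Row A is a plain Nim row of size 16, so its Grundy value is 16.
Row B is a plain Nim row of size 7, so its Grundy value is 7.
Row C is a plain Nim row of size 9, so its Grundy value is 9.
For row D, compute g(0), g(1), … with moves {1, 6}:
k:     0  1  2  3  4  5  6  7  8
g(k):  0  1  0  1  0  1  2  0  1
So g(8) = 1.
By the Sprague-Grundy theorem, the Grundy value of a sum of independent games is the XOR of the component values.
Combined value = 16 ⊕ 7 ⊕ 9 ⊕ 1 = 31.

31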